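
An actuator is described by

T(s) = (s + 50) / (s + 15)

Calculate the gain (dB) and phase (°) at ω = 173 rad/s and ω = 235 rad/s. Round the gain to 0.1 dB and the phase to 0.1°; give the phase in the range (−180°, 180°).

ω = 173: 0.3 dB, -11.2°; ω = 235: 0.2 dB, -8.4°

Substitute s = j173:
Numerator: (j173) + 50 = 50 + j173
Denominator: (j173) + 15 = 15 + j173
|N| = √(50² + 173²) ≈ 180.08, ∠N ≈ 73.88°
|D| = √(15² + 173²) ≈ 173.65, ∠D ≈ 85.04°
|T| = 180.08 / 173.65 ≈ 1.037
Gain = 20 log₁₀(1.037) ≈ 0.32 dB
∠T = 73.88° − 85.04° = -11.16°

Substitute s = j235:
Numerator: (j235) + 50 = 50 + j235
Denominator: (j235) + 15 = 15 + j235
|N| = √(50² + 235²) ≈ 240.26, ∠N ≈ 77.99°
|D| = √(15² + 235²) ≈ 235.48, ∠D ≈ 86.35°
|T| = 240.26 / 235.48 ≈ 1.0203
Gain = 20 log₁₀(1.0203) ≈ 0.17 dB
∠T = 77.99° − 86.35° = -8.36°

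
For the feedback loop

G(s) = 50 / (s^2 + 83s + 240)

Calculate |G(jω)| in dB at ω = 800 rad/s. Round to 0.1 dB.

-82.2 dB

Substitute s = j800:
Numerator: 50 = 50 + j0
Denominator: (j800)^2 + 83(j800) + 240 = -639760 + j66400
|N| = √(50² + 0²) ≈ 50, ∠N ≈ 0.00°
|D| = √(639760² + 66400²) ≈ 6.432e+05, ∠D ≈ 174.07°
|G| = 50 / 6.432e+05 ≈ 7.7736e-05
Gain = 20 log₁₀(7.7736e-05) ≈ -82.19 dB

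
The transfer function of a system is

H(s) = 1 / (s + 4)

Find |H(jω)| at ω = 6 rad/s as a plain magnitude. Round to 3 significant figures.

At s = jω = j6:
pole (s+4): 4 + j6 → |·| = √(4²+6²) = √52 ≈ 7.2111, ∠ = arctan(6/4) ≈ 56.31°
|H| = 1 / 7.2111 ≈ 0.13868

0.139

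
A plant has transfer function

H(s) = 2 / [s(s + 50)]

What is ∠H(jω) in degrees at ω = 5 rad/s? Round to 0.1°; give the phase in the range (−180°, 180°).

At s = jω = j5:
pole (s+50): 50 + j5 → |·| = √(50²+5²) = √2525 ≈ 50.249, ∠ = arctan(5/50) ≈ 5.71°
pole at origin: |s| = 5, ∠ = 90.00° (in denominator)
∠H = 0.00° − 95.71° = -95.71°

-95.7°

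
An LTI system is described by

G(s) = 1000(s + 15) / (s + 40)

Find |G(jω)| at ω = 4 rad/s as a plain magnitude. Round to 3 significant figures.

386

At s = jω = j4:
zero (s+15): 15 + j4 → |·| = √(15²+4²) = √241 ≈ 15.524, ∠ = arctan(4/15) ≈ 14.93°
pole (s+40): 40 + j4 → |·| = √(40²+4²) = √1616 ≈ 40.2, ∠ = arctan(4/40) ≈ 5.71°
|G| = 1000 · 15.524 / 40.2 ≈ 386.17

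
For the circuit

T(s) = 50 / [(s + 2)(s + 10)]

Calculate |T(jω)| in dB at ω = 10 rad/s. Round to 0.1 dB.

At s = jω = j10:
pole (s+2): 2 + j10 → |·| = √(2²+10²) = √104 ≈ 10.198, ∠ = arctan(10/2) ≈ 78.69°
pole (s+10): 10 + j10 → |·| = √(10²+10²) = √200 ≈ 14.142, ∠ = arctan(10/10) ≈ 45.00°
|T| = 50 / 144.22 ≈ 0.34669
Gain = 20 log₁₀(0.34669) ≈ -9.20 dB

-9.2 dB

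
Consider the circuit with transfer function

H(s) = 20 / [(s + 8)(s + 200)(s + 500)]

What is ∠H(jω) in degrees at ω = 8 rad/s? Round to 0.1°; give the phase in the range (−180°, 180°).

-48.2°

At s = jω = j8:
pole (s+8): 8 + j8 → |·| = √(8²+8²) = √128 ≈ 11.314, ∠ = arctan(8/8) ≈ 45.00°
pole (s+200): 200 + j8 → |·| = √(200²+8²) = √40064 ≈ 200.16, ∠ = arctan(8/200) ≈ 2.29°
pole (s+500): 500 + j8 → |·| = √(500²+8²) = √250064 ≈ 500.06, ∠ = arctan(8/500) ≈ 0.92°
∠H = 0.00° − 48.21° = -48.21°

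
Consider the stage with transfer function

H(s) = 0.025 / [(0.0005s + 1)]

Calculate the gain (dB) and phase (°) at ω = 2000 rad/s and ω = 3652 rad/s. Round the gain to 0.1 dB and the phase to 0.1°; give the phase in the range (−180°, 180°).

At ω = 2000 rad/s:
pole (1 + j2000·0.0005) = 1 + j1 → |·| ≈ 1.4142, ∠ ≈ 45.00°
|H| = 0.025 · 1 / (1.4142) ≈ 0.017678
Gain = 20 log₁₀(0.017678) ≈ -35.05 dB
∠H = (0°) − (45.00°) = -45.00°

At ω = 3652 rad/s:
pole (1 + j3652·0.0005) = 1 + j1.826 → |·| ≈ 2.0819, ∠ ≈ 61.29°
|H| = 0.025 · 1 / (2.0819) ≈ 0.012008
Gain = 20 log₁₀(0.012008) ≈ -38.41 dB
∠H = (0°) − (61.29°) = -61.29°

ω = 2000: -35.1 dB, -45.0°; ω = 3652: -38.4 dB, -61.3°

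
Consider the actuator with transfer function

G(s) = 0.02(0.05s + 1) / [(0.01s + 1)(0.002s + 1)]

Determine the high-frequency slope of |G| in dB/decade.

Each pole contributes −20 dB/decade at high frequency; each zero contributes +20 dB/decade.
Net: 1 zero(s) − 2 pole(s) → -20 dB/decade.

-20 dB/decade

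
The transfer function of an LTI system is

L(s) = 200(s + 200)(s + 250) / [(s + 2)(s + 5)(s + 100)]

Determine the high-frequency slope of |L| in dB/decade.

Each pole contributes −20 dB/decade at high frequency; each zero contributes +20 dB/decade.
Net: 2 zero(s) − 3 pole(s) → -20 dB/decade.

-20 dB/decade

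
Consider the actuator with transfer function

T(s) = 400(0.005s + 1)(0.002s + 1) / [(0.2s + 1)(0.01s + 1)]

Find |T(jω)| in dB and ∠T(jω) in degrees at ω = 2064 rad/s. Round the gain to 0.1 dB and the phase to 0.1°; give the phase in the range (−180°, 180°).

At ω = 2064 rad/s:
zero (1 + j2064·0.005) = 1 + j10.32 → |·| ≈ 10.368, ∠ ≈ 84.47°
zero (1 + j2064·0.002) = 1 + j4.128 → |·| ≈ 4.2474, ∠ ≈ 76.38°
pole (1 + j2064·0.2) = 1 + j412.8 → |·| ≈ 412.8, ∠ ≈ 89.86°
pole (1 + j2064·0.01) = 1 + j20.64 → |·| ≈ 20.664, ∠ ≈ 87.23°
|T| = 400 · 10.368 · 4.2474 / (412.8 · 20.664) ≈ 2.065
Gain = 20 log₁₀(2.065) ≈ 6.30 dB
∠T = (84.47° + 76.38°) − (89.86° + 87.23°) = -16.24°

6.3 dB, -16.2°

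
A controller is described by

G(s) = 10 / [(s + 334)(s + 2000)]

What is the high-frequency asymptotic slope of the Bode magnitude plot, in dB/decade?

-40 dB/decade

Each pole contributes −20 dB/decade at high frequency; each zero contributes +20 dB/decade.
Net: 0 zero(s) − 2 pole(s) → -40 dB/decade.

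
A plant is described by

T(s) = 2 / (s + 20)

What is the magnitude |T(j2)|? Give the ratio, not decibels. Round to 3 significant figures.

Substitute s = j2:
Numerator: 2 = 2 + j0
Denominator: (j2) + 20 = 20 + j2
|N| = √(2² + 0²) ≈ 2, ∠N ≈ 0.00°
|D| = √(20² + 2²) ≈ 20.1, ∠D ≈ 5.71°
|T| = 2 / 20.1 ≈ 0.099502

0.0995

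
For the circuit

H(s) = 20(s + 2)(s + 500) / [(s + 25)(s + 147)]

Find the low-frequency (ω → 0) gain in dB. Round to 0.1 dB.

H(0) = 20·2·500 / (25·147) ≈ 5.4422
20 log₁₀(5.4422) ≈ 14.72 dB

14.7 dB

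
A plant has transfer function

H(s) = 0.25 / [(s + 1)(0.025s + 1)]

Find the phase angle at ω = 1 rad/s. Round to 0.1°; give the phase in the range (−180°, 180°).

At ω = 1 rad/s:
pole (1 + j1·1) = 1 + j1 → |·| ≈ 1.4142, ∠ ≈ 45.00°
pole (1 + j1·0.025) = 1 + j0.025 → |·| ≈ 1.0003, ∠ ≈ 1.43°
∠H = (0°) − (45.00° + 1.43°) = -46.43°

-46.4°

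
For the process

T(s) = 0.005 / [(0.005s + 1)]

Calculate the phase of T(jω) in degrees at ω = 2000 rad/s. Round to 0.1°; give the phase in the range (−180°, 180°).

At ω = 2000 rad/s:
pole (1 + j2000·0.005) = 1 + j10 → |·| ≈ 10.05, ∠ ≈ 84.29°
∠T = (0°) − (84.29°) = -84.29°

-84.3°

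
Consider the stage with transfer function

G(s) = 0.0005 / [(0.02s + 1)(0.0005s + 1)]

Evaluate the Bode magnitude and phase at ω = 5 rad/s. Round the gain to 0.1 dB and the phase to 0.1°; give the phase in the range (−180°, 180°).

At ω = 5 rad/s:
pole (1 + j5·0.02) = 1 + j0.1 → |·| ≈ 1.005, ∠ ≈ 5.71°
pole (1 + j5·0.0005) = 1 + j0.0025 → |·| ≈ 1, ∠ ≈ 0.14°
|G| = 0.0005 · 1 / (1.005 · 1) ≈ 0.00049751
Gain = 20 log₁₀(0.00049751) ≈ -66.06 dB
∠G = (0°) − (5.71° + 0.14°) = -5.85°

-66.1 dB, -5.9°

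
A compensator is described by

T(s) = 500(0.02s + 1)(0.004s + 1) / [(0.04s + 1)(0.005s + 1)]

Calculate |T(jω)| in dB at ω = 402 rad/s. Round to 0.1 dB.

At ω = 402 rad/s:
zero (1 + j402·0.02) = 1 + j8.04 → |·| ≈ 8.102, ∠ ≈ 82.91°
zero (1 + j402·0.004) = 1 + j1.608 → |·| ≈ 1.8936, ∠ ≈ 58.12°
pole (1 + j402·0.04) = 1 + j16.08 → |·| ≈ 16.111, ∠ ≈ 86.44°
pole (1 + j402·0.005) = 1 + j2.01 → |·| ≈ 2.245, ∠ ≈ 63.55°
|T| = 500 · 8.102 · 1.8936 / (16.111 · 2.245) ≈ 212.09
Gain = 20 log₁₀(212.09) ≈ 46.53 dB

46.5 dB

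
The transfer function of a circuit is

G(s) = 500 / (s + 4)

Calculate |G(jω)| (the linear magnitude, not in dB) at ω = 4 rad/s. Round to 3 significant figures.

88.4

Substitute s = j4:
Numerator: 500 = 500 + j0
Denominator: (j4) + 4 = 4 + j4
|N| = √(500² + 0²) ≈ 500, ∠N ≈ 0.00°
|D| = √(4² + 4²) ≈ 5.6569, ∠D ≈ 45.00°
|G| = 500 / 5.6569 ≈ 88.388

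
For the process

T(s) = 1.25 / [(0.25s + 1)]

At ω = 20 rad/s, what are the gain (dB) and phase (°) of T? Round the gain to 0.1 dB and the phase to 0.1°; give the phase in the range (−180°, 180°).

-12.2 dB, -78.7°

At ω = 20 rad/s:
pole (1 + j20·0.25) = 1 + j5 → |·| ≈ 5.099, ∠ ≈ 78.69°
|T| = 1.25 · 1 / (5.099) ≈ 0.24515
Gain = 20 log₁₀(0.24515) ≈ -12.21 dB
∠T = (0°) − (78.69°) = -78.69°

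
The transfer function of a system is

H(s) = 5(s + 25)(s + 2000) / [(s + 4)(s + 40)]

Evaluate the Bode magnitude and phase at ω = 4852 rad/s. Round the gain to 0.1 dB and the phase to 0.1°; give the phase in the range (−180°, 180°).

At s = jω = j4852:
zero (s+25): 25 + j4852 → |·| = √(25²+4852²) = √23542529 ≈ 4852.1, ∠ = arctan(4852/25) ≈ 89.70°
zero (s+2000): 2000 + j4852 → |·| = √(2000²+4852²) = √27541904 ≈ 5248, ∠ = arctan(4852/2000) ≈ 67.60°
pole (s+4): 4 + j4852 → |·| = √(4²+4852²) = √23541920 ≈ 4852, ∠ = arctan(4852/4) ≈ 89.95°
pole (s+40): 40 + j4852 → |·| = √(40²+4852²) = √23543504 ≈ 4852.2, ∠ = arctan(4852/40) ≈ 89.53°
|H| = 5 · 2.5464e+07 / 2.3543e+07 ≈ 5.408
Gain = 20 log₁₀(5.408) ≈ 14.66 dB
∠H = 157.30° − 179.48° = -22.18°

14.7 dB, -22.2°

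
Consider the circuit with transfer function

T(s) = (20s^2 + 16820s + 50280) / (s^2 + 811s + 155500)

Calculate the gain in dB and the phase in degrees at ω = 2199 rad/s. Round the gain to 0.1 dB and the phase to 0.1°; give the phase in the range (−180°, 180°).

26.3 dB, -0.1°

Substitute s = j2199:
Numerator: 20(j2199)^2 + 16820(j2199) + 50280 = -96661740 + j36987180
Denominator: (j2199)^2 + 811(j2199) + 155500 = -4680101 + j1783389
|N| = √(96661740² + 36987180²) ≈ 1.035e+08, ∠N ≈ 159.06°
|D| = √(4680101² + 1783389²) ≈ 5.0084e+06, ∠D ≈ 159.14°
|T| = 1.035e+08 / 5.0084e+06 ≈ 20.665
Gain = 20 log₁₀(20.665) ≈ 26.30 dB
∠T = 159.06° − 159.14° = -0.08°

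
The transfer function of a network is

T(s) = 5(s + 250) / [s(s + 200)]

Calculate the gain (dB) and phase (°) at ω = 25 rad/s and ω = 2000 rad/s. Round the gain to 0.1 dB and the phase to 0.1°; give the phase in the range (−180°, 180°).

ω = 25: -12.1 dB, -91.4°; ω = 2000: -52.0 dB, -91.4°

At s = jω = j25:
zero (s+250): 250 + j25 → |·| = √(250²+25²) = √63125 ≈ 251.25, ∠ = arctan(25/250) ≈ 5.71°
pole (s+200): 200 + j25 → |·| = √(200²+25²) = √40625 ≈ 201.56, ∠ = arctan(25/200) ≈ 7.13°
pole at origin: |s| = 25, ∠ = 90.00° (in denominator)
|T| = 5 · 251.25 / 5039 ≈ 0.24931
Gain = 20 log₁₀(0.24931) ≈ -12.07 dB
∠T = 5.71° − 97.13° = -91.42°

At s = jω = j2000:
zero (s+250): 250 + j2000 → |·| = √(250²+2000²) = √4062500 ≈ 2015.6, ∠ = arctan(2000/250) ≈ 82.87°
pole (s+200): 200 + j2000 → |·| = √(200²+2000²) = √4040000 ≈ 2010, ∠ = arctan(2000/200) ≈ 84.29°
pole at origin: |s| = 2000, ∠ = 90.00° (in denominator)
|T| = 5 · 2015.6 / 4.02e+06 ≈ 0.002507
Gain = 20 log₁₀(0.002507) ≈ -52.02 dB
∠T = 82.87° − 174.29° = -91.42°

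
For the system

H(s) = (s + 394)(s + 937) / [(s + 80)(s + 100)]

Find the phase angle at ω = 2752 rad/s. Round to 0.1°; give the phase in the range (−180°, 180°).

-23.2°

At s = jω = j2752:
zero (s+394): 394 + j2752 → |·| = √(394²+2752²) = √7728740 ≈ 2780.1, ∠ = arctan(2752/394) ≈ 81.85°
zero (s+937): 937 + j2752 → |·| = √(937²+2752²) = √8451473 ≈ 2907.1, ∠ = arctan(2752/937) ≈ 71.20°
pole (s+80): 80 + j2752 → |·| = √(80²+2752²) = √7579904 ≈ 2753.2, ∠ = arctan(2752/80) ≈ 88.33°
pole (s+100): 100 + j2752 → |·| = √(100²+2752²) = √7583504 ≈ 2753.8, ∠ = arctan(2752/100) ≈ 87.92°
∠H = 153.05° − 176.25° = -23.20°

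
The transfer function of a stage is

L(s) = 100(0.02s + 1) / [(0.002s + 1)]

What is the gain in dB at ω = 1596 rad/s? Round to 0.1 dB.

59.6 dB

At ω = 1596 rad/s:
zero (1 + j1596·0.02) = 1 + j31.92 → |·| ≈ 31.936, ∠ ≈ 88.21°
pole (1 + j1596·0.002) = 1 + j3.192 → |·| ≈ 3.345, ∠ ≈ 72.61°
|L| = 100 · 31.936 / (3.345) ≈ 954.74
Gain = 20 log₁₀(954.74) ≈ 59.60 dB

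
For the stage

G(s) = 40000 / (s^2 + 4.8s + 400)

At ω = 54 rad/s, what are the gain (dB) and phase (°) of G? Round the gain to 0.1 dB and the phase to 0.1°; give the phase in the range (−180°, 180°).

24.0 dB, -174.1°

At s = jω = j54:
quadratic: (j54)² + 4.8·j54 + 400 = -2516 + j259.2 → |·| ≈ 2529.3, ∠ ≈ 174.12°
|G| = 40000 / 2529.3 ≈ 15.815
Gain = 20 log₁₀(15.815) ≈ 23.98 dB
∠G = 0.00° − 174.12° = -174.12°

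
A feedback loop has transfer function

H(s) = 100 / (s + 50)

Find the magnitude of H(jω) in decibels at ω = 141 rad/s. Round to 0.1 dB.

At s = jω = j141:
pole (s+50): 50 + j141 → |·| = √(50²+141²) = √22381 ≈ 149.6, ∠ = arctan(141/50) ≈ 70.47°
|H| = 100 / 149.6 ≈ 0.66845
Gain = 20 log₁₀(0.66845) ≈ -3.50 dB

-3.5 dB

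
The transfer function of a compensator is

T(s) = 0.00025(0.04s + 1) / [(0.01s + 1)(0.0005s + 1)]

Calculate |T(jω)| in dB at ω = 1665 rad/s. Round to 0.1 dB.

At ω = 1665 rad/s:
zero (1 + j1665·0.04) = 1 + j66.6 → |·| ≈ 66.608, ∠ ≈ 89.14°
pole (1 + j1665·0.01) = 1 + j16.65 → |·| ≈ 16.68, ∠ ≈ 86.56°
pole (1 + j1665·0.0005) = 1 + j0.8325 → |·| ≈ 1.3012, ∠ ≈ 39.78°
|T| = 0.00025 · 66.608 / (16.68 · 1.3012) ≈ 0.00076723
Gain = 20 log₁₀(0.00076723) ≈ -62.30 dB

-62.3 dB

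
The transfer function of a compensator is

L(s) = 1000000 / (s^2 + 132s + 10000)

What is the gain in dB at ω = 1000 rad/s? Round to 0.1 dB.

At s = jω = j1000:
quadratic: (j1000)² + 132·j1000 + 10000 = -990000 + j132000 → |·| ≈ 9.9876e+05, ∠ ≈ 172.41°
|L| = 1000000 / 9.9876e+05 ≈ 1.0012
Gain = 20 log₁₀(1.0012) ≈ 0.01 dB

0.0 dB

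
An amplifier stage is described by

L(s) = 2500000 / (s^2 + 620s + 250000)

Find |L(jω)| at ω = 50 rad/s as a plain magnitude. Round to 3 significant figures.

At s = jω = j50:
quadratic: (j50)² + 620·j50 + 250000 = 247500 + j31000 → |·| ≈ 2.4943e+05, ∠ ≈ 7.14°
|L| = 2500000 / 2.4943e+05 ≈ 10.023

10.0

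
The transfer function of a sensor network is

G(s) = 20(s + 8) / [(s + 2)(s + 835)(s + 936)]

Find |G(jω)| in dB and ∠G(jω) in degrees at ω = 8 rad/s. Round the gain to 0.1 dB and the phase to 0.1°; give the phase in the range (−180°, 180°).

-89.1 dB, -32.0°

At s = jω = j8:
zero (s+8): 8 + j8 → |·| = √(8²+8²) = √128 ≈ 11.314, ∠ = arctan(8/8) ≈ 45.00°
pole (s+2): 2 + j8 → |·| = √(2²+8²) = √68 ≈ 8.2462, ∠ = arctan(8/2) ≈ 75.96°
pole (s+835): 835 + j8 → |·| = √(835²+8²) = √697289 ≈ 835.04, ∠ = arctan(8/835) ≈ 0.55°
pole (s+936): 936 + j8 → |·| = √(936²+8²) = √876160 ≈ 936.03, ∠ = arctan(8/936) ≈ 0.49°
|G| = 20 · 11.314 / 6.4454e+06 ≈ 3.5107e-05
Gain = 20 log₁₀(3.5107e-05) ≈ -89.09 dB
∠G = 45.00° − 77.00° = -32.00°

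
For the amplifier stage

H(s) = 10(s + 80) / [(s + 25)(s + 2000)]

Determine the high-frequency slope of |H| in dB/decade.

Each pole contributes −20 dB/decade at high frequency; each zero contributes +20 dB/decade.
Net: 1 zero(s) − 2 pole(s) → -20 dB/decade.

-20 dB/decade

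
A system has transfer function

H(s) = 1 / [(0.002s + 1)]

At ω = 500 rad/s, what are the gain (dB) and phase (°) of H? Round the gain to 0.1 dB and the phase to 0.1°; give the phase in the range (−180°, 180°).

-3.0 dB, -45.0°

At ω = 500 rad/s:
pole (1 + j500·0.002) = 1 + j1 → |·| ≈ 1.4142, ∠ ≈ 45.00°
|H| = 1 · 1 / (1.4142) ≈ 0.70711
Gain = 20 log₁₀(0.70711) ≈ -3.01 dB
∠H = (0°) − (45.00°) = -45.00°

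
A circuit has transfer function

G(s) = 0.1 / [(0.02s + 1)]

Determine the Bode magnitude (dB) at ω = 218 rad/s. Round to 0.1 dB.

-33.0 dB

At ω = 218 rad/s:
pole (1 + j218·0.02) = 1 + j4.36 → |·| ≈ 4.4732, ∠ ≈ 77.08°
|G| = 0.1 · 1 / (4.4732) ≈ 0.022355
Gain = 20 log₁₀(0.022355) ≈ -33.01 dB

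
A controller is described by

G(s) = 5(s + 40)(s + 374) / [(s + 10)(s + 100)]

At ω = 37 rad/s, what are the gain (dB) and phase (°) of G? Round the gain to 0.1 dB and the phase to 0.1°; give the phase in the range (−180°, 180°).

28.0 dB, -46.8°

At s = jω = j37:
zero (s+40): 40 + j37 → |·| = √(40²+37²) = √2969 ≈ 54.489, ∠ = arctan(37/40) ≈ 42.77°
zero (s+374): 374 + j37 → |·| = √(374²+37²) = √141245 ≈ 375.83, ∠ = arctan(37/374) ≈ 5.65°
pole (s+10): 10 + j37 → |·| = √(10²+37²) = √1469 ≈ 38.328, ∠ = arctan(37/10) ≈ 74.88°
pole (s+100): 100 + j37 → |·| = √(100²+37²) = √11369 ≈ 106.63, ∠ = arctan(37/100) ≈ 20.30°
|G| = 5 · 20479 / 4086.9 ≈ 25.054
Gain = 20 log₁₀(25.054) ≈ 27.98 dB
∠G = 48.42° − 95.18° = -46.76°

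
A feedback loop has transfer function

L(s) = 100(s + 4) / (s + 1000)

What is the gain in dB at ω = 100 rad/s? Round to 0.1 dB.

At s = jω = j100:
zero (s+4): 4 + j100 → |·| = √(4²+100²) = √10016 ≈ 100.08, ∠ = arctan(100/4) ≈ 87.71°
pole (s+1000): 1000 + j100 → |·| = √(1000²+100²) = √1010000 ≈ 1005, ∠ = arctan(100/1000) ≈ 5.71°
|L| = 100 · 100.08 / 1005 ≈ 9.9582
Gain = 20 log₁₀(9.9582) ≈ 19.96 dB

20.0 dB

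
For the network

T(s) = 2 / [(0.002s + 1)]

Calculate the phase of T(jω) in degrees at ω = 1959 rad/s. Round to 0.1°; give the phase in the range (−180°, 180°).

-75.7°

At ω = 1959 rad/s:
pole (1 + j1959·0.002) = 1 + j3.918 → |·| ≈ 4.0436, ∠ ≈ 75.68°
∠T = (0°) − (75.68°) = -75.68°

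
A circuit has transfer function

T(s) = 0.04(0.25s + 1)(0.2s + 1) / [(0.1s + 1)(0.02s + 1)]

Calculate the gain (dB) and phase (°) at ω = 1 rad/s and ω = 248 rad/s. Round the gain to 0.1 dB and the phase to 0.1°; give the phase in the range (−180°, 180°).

At ω = 1 rad/s:
zero (1 + j1·0.25) = 1 + j0.25 → |·| ≈ 1.0308, ∠ ≈ 14.04°
zero (1 + j1·0.2) = 1 + j0.2 → |·| ≈ 1.0198, ∠ ≈ 11.31°
pole (1 + j1·0.1) = 1 + j0.1 → |·| ≈ 1.005, ∠ ≈ 5.71°
pole (1 + j1·0.02) = 1 + j0.02 → |·| ≈ 1.0002, ∠ ≈ 1.15°
|T| = 0.04 · 1.0308 · 1.0198 / (1.005 · 1.0002) ≈ 0.041831
Gain = 20 log₁₀(0.041831) ≈ -27.57 dB
∠T = (14.04° + 11.31°) − (5.71° + 1.15°) = 18.49°

At ω = 248 rad/s:
zero (1 + j248·0.25) = 1 + j62 → |·| ≈ 62.008, ∠ ≈ 89.08°
zero (1 + j248·0.2) = 1 + j49.6 → |·| ≈ 49.61, ∠ ≈ 88.84°
pole (1 + j248·0.1) = 1 + j24.8 → |·| ≈ 24.82, ∠ ≈ 87.69°
pole (1 + j248·0.02) = 1 + j4.96 → |·| ≈ 5.0598, ∠ ≈ 78.60°
|T| = 0.04 · 62.008 · 49.61 / (24.82 · 5.0598) ≈ 0.97981
Gain = 20 log₁₀(0.97981) ≈ -0.18 dB
∠T = (89.08° + 88.84°) − (87.69° + 78.60°) = 11.63°

ω = 1: -27.6 dB, 18.5°; ω = 248: -0.2 dB, 11.6°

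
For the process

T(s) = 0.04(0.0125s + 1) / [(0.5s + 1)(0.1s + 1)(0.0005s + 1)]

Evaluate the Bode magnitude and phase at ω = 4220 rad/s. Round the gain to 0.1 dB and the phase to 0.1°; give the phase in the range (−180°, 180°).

-119.9 dB, -155.6°

At ω = 4220 rad/s:
zero (1 + j4220·0.0125) = 1 + j52.75 → |·| ≈ 52.759, ∠ ≈ 88.91°
pole (1 + j4220·0.5) = 1 + j2110 → |·| ≈ 2110, ∠ ≈ 89.97°
pole (1 + j4220·0.1) = 1 + j422 → |·| ≈ 422, ∠ ≈ 89.86°
pole (1 + j4220·0.0005) = 1 + j2.11 → |·| ≈ 2.335, ∠ ≈ 64.64°
|T| = 0.04 · 52.759 / (2110 · 422 · 2.335) ≈ 1.015e-06
Gain = 20 log₁₀(1.015e-06) ≈ -119.87 dB
∠T = (88.91°) − (89.97° + 89.86° + 64.64°) = -155.56°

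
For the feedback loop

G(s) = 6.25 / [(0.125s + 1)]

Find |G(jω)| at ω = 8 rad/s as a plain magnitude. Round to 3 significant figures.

4.42

At ω = 8 rad/s:
pole (1 + j8·0.125) = 1 + j1 → |·| ≈ 1.4142, ∠ ≈ 45.00°
|G| = 6.25 · 1 / (1.4142) ≈ 4.4195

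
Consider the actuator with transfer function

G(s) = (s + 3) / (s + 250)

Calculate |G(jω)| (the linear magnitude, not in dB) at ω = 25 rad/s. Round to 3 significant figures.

0.100

Substitute s = j25:
Numerator: (j25) + 3 = 3 + j25
Denominator: (j25) + 250 = 250 + j25
|N| = √(3² + 25²) ≈ 25.179, ∠N ≈ 83.16°
|D| = √(250² + 25²) ≈ 251.25, ∠D ≈ 5.71°
|G| = 25.179 / 251.25 ≈ 0.10021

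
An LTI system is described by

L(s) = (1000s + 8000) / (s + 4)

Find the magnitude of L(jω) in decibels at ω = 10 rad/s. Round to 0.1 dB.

61.5 dB

Substitute s = j10:
Numerator: 1000(j10) + 8000 = 8000 + j10000
Denominator: (j10) + 4 = 4 + j10
|N| = √(8000² + 10000²) ≈ 12806, ∠N ≈ 51.34°
|D| = √(4² + 10²) ≈ 10.77, ∠D ≈ 68.20°
|L| = 12806 / 10.77 ≈ 1189
Gain = 20 log₁₀(1189) ≈ 61.50 dB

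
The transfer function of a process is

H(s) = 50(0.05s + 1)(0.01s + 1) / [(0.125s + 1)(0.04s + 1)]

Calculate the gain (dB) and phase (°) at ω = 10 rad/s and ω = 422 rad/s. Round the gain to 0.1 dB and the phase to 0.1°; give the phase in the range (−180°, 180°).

At ω = 10 rad/s:
zero (1 + j10·0.05) = 1 + j0.5 → |·| ≈ 1.118, ∠ ≈ 26.57°
zero (1 + j10·0.01) = 1 + j0.1 → |·| ≈ 1.005, ∠ ≈ 5.71°
pole (1 + j10·0.125) = 1 + j1.25 → |·| ≈ 1.6008, ∠ ≈ 51.34°
pole (1 + j10·0.04) = 1 + j0.4 → |·| ≈ 1.077, ∠ ≈ 21.80°
|H| = 50 · 1.118 · 1.005 / (1.6008 · 1.077) ≈ 32.586
Gain = 20 log₁₀(32.586) ≈ 30.26 dB
∠H = (26.57° + 5.71°) − (51.34° + 21.80°) = -40.86°

At ω = 422 rad/s:
zero (1 + j422·0.05) = 1 + j21.1 → |·| ≈ 21.124, ∠ ≈ 87.29°
zero (1 + j422·0.01) = 1 + j4.22 → |·| ≈ 4.3369, ∠ ≈ 76.67°
pole (1 + j422·0.125) = 1 + j52.75 → |·| ≈ 52.759, ∠ ≈ 88.91°
pole (1 + j422·0.04) = 1 + j16.88 → |·| ≈ 16.91, ∠ ≈ 86.61°
|H| = 50 · 21.124 · 4.3369 / (52.759 · 16.91) ≈ 5.1343
Gain = 20 log₁₀(5.1343) ≈ 14.21 dB
∠H = (87.29° + 76.67°) − (88.91° + 86.61°) = -11.56°

ω = 10: 30.3 dB, -40.9°; ω = 422: 14.2 dB, -11.6°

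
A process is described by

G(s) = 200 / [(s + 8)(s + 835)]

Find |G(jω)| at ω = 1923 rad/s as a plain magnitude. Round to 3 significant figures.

4.96e-05

At s = jω = j1923:
pole (s+8): 8 + j1923 → |·| = √(8²+1923²) = √3697993 ≈ 1923, ∠ = arctan(1923/8) ≈ 89.76°
pole (s+835): 835 + j1923 → |·| = √(835²+1923²) = √4395154 ≈ 2096.5, ∠ = arctan(1923/835) ≈ 66.53°
|G| = 200 / 4.0316e+06 ≈ 4.9608e-05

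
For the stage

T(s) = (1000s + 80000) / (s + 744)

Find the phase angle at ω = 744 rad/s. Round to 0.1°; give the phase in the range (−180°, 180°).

Substitute s = j744:
Numerator: 1000(j744) + 80000 = 80000 + j744000
Denominator: (j744) + 744 = 744 + j744
|N| = √(80000² + 744000²) ≈ 7.4829e+05, ∠N ≈ 83.86°
|D| = √(744² + 744²) ≈ 1052.2, ∠D ≈ 45.00°
∠T = 83.86° − 45.00° = 38.86°

38.9°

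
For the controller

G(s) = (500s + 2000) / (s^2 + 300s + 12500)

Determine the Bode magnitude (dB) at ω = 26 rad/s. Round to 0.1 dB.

-0.6 dB

Substitute s = j26:
Numerator: 500(j26) + 2000 = 2000 + j13000
Denominator: (j26)^2 + 300(j26) + 12500 = 11824 + j7800
|N| = √(2000² + 13000²) ≈ 13153, ∠N ≈ 81.25°
|D| = √(11824² + 7800²) ≈ 14165, ∠D ≈ 33.41°
|G| = 13153 / 14165 ≈ 0.92856
Gain = 20 log₁₀(0.92856) ≈ -0.64 dB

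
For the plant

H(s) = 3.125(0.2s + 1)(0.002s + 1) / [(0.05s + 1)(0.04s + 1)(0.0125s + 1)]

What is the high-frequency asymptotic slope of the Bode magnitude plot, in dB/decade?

-20 dB/decade

Each pole contributes −20 dB/decade at high frequency; each zero contributes +20 dB/decade.
Net: 2 zero(s) − 3 pole(s) → -20 dB/decade.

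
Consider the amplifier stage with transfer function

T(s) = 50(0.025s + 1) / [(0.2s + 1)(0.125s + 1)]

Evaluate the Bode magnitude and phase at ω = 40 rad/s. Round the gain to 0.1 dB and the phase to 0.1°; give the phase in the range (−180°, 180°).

4.7 dB, -116.6°

At ω = 40 rad/s:
zero (1 + j40·0.025) = 1 + j1 → |·| ≈ 1.4142, ∠ ≈ 45.00°
pole (1 + j40·0.2) = 1 + j8 → |·| ≈ 8.0623, ∠ ≈ 82.87°
pole (1 + j40·0.125) = 1 + j5 → |·| ≈ 5.099, ∠ ≈ 78.69°
|T| = 50 · 1.4142 / (8.0623 · 5.099) ≈ 1.72
Gain = 20 log₁₀(1.72) ≈ 4.71 dB
∠T = (45.00°) − (82.87° + 78.69°) = -116.56°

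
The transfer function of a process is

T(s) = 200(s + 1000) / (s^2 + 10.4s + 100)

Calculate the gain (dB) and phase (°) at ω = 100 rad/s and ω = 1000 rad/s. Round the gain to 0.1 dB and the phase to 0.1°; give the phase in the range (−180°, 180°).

At s = jω = j100:
zero (s+1000): 1000 + j100 → |·| = √(1000²+100²) = √1010000 ≈ 1005, ∠ = arctan(100/1000) ≈ 5.71°
quadratic: (j100)² + 10.4·j100 + 100 = -9900 + j1040 → |·| ≈ 9954.5, ∠ ≈ 174.00°
|T| = 200 · 1005 / 9954.5 ≈ 20.192
Gain = 20 log₁₀(20.192) ≈ 26.10 dB
∠T = 5.71° − 174.00° = -168.29°

At s = jω = j1000:
zero (s+1000): 1000 + j1000 → |·| = √(1000²+1000²) = √2000000 ≈ 1414.2, ∠ = arctan(1000/1000) ≈ 45.00°
quadratic: (j1000)² + 10.4·j1000 + 100 = -999900 + j10400 → |·| ≈ 9.9995e+05, ∠ ≈ 179.40°
|T| = 200 · 1414.2 / 9.9995e+05 ≈ 0.28285
Gain = 20 log₁₀(0.28285) ≈ -10.97 dB
∠T = 45.00° − 179.40° = -134.40°

ω = 100: 26.1 dB, -168.3°; ω = 1000: -11.0 dB, -134.4°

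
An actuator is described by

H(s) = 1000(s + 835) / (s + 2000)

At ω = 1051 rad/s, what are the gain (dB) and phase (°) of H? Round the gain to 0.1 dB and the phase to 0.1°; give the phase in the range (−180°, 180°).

55.5 dB, 23.8°

At s = jω = j1051:
zero (s+835): 835 + j1051 → |·| = √(835²+1051²) = √1801826 ≈ 1342.3, ∠ = arctan(1051/835) ≈ 51.53°
pole (s+2000): 2000 + j1051 → |·| = √(2000²+1051²) = √5104601 ≈ 2259.3, ∠ = arctan(1051/2000) ≈ 27.72°
|H| = 1000 · 1342.3 / 2259.3 ≈ 594.12
Gain = 20 log₁₀(594.12) ≈ 55.48 dB
∠H = 51.53° − 27.72° = 23.81°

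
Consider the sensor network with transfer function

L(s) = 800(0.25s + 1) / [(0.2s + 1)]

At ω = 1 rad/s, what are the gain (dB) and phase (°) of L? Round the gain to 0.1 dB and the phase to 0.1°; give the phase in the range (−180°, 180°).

At ω = 1 rad/s:
zero (1 + j1·0.25) = 1 + j0.25 → |·| ≈ 1.0308, ∠ ≈ 14.04°
pole (1 + j1·0.2) = 1 + j0.2 → |·| ≈ 1.0198, ∠ ≈ 11.31°
|L| = 800 · 1.0308 / (1.0198) ≈ 808.63
Gain = 20 log₁₀(808.63) ≈ 58.15 dB
∠L = (14.04°) − (11.31°) = 2.73°

58.2 dB, 2.7°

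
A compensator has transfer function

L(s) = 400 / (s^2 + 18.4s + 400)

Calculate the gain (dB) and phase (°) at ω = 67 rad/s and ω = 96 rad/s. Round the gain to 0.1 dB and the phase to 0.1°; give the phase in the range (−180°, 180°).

ω = 67: -20.6 dB, -163.2°; ω = 96: -27.0 dB, -168.7°

At s = jω = j67:
quadratic: (j67)² + 18.4·j67 + 400 = -4089 + j1232.8 → |·| ≈ 4270.8, ∠ ≈ 163.22°
|L| = 400 / 4270.8 ≈ 0.093659
Gain = 20 log₁₀(0.093659) ≈ -20.57 dB
∠L = 0.00° − 163.22° = -163.22°

At s = jω = j96:
quadratic: (j96)² + 18.4·j96 + 400 = -8816 + j1766.4 → |·| ≈ 8991.2, ∠ ≈ 168.67°
|L| = 400 / 8991.2 ≈ 0.044488
Gain = 20 log₁₀(0.044488) ≈ -27.04 dB
∠L = 0.00° − 168.67° = -168.67°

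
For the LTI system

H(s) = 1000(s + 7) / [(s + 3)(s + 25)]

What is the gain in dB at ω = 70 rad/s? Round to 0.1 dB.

22.6 dB

At s = jω = j70:
zero (s+7): 7 + j70 → |·| = √(7²+70²) = √4949 ≈ 70.349, ∠ = arctan(70/7) ≈ 84.29°
pole (s+3): 3 + j70 → |·| = √(3²+70²) = √4909 ≈ 70.064, ∠ = arctan(70/3) ≈ 87.55°
pole (s+25): 25 + j70 → |·| = √(25²+70²) = √5525 ≈ 74.33, ∠ = arctan(70/25) ≈ 70.35°
|H| = 1000 · 70.349 / 5207.9 ≈ 13.508
Gain = 20 log₁₀(13.508) ≈ 22.61 dB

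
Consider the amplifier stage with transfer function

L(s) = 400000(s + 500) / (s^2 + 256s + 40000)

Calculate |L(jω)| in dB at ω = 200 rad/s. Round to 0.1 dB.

72.5 dB

At s = jω = j200:
zero (s+500): 500 + j200 → |·| = √(500²+200²) = √290000 ≈ 538.52, ∠ = arctan(200/500) ≈ 21.80°
quadratic: (j200)² + 256·j200 + 40000 = 0 + j51200 → |·| ≈ 51200, ∠ ≈ 90.00°
|L| = 400000 · 538.52 / 51200 ≈ 4207.2
Gain = 20 log₁₀(4207.2) ≈ 72.48 dB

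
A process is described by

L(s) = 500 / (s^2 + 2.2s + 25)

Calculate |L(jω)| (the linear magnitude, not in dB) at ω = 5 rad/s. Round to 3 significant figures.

At s = jω = j5:
quadratic: (j5)² + 2.2·j5 + 25 = 0 + j11 → |·| ≈ 11, ∠ ≈ 90.00°
|L| = 500 / 11 ≈ 45.455

45.5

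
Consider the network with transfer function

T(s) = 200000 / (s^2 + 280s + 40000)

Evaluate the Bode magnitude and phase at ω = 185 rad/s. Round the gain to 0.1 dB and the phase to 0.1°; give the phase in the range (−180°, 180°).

11.7 dB, -83.6°

At s = jω = j185:
quadratic: (j185)² + 280·j185 + 40000 = 5775 + j51800 → |·| ≈ 52121, ∠ ≈ 83.64°
|T| = 200000 / 52121 ≈ 3.8372
Gain = 20 log₁₀(3.8372) ≈ 11.68 dB
∠T = 0.00° − 83.64° = -83.64°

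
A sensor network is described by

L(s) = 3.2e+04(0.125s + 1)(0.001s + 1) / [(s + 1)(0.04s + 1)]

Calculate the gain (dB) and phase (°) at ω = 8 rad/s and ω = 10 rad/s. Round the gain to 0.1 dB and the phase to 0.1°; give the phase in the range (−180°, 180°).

ω = 8: 74.6 dB, -55.2°; ω = 10: 73.5 dB, -54.2°

At ω = 8 rad/s:
zero (1 + j8·0.125) = 1 + j1 → |·| ≈ 1.4142, ∠ ≈ 45.00°
zero (1 + j8·0.001) = 1 + j0.008 → |·| ≈ 1, ∠ ≈ 0.46°
pole (1 + j8·1) = 1 + j8 → |·| ≈ 8.0623, ∠ ≈ 82.87°
pole (1 + j8·0.04) = 1 + j0.32 → |·| ≈ 1.05, ∠ ≈ 17.74°
|L| = 3.2e+04 · 1.4142 · 1 / (8.0623 · 1.05) ≈ 5345.8
Gain = 20 log₁₀(5345.8) ≈ 74.56 dB
∠L = (45.00° + 0.46°) − (82.87° + 17.74°) = -55.15°

At ω = 10 rad/s:
zero (1 + j10·0.125) = 1 + j1.25 → |·| ≈ 1.6008, ∠ ≈ 51.34°
zero (1 + j10·0.001) = 1 + j0.01 → |·| ≈ 1, ∠ ≈ 0.57°
pole (1 + j10·1) = 1 + j10 → |·| ≈ 10.05, ∠ ≈ 84.29°
pole (1 + j10·0.04) = 1 + j0.4 → |·| ≈ 1.077, ∠ ≈ 21.80°
|L| = 3.2e+04 · 1.6008 · 1 / (10.05 · 1.077) ≈ 4732.7
Gain = 20 log₁₀(4732.7) ≈ 73.50 dB
∠L = (51.34° + 0.57°) − (84.29° + 21.80°) = -54.18°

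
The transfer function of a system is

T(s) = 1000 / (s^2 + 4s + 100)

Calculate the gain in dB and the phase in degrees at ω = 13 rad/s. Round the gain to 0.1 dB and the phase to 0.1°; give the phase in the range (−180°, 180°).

At s = jω = j13:
quadratic: (j13)² + 4·j13 + 100 = -69 + j52 → |·| ≈ 86.4, ∠ ≈ 143.00°
|T| = 1000 / 86.4 ≈ 11.574
Gain = 20 log₁₀(11.574) ≈ 21.27 dB
∠T = 0.00° − 143.00° = -143.00°

21.3 dB, -143.0°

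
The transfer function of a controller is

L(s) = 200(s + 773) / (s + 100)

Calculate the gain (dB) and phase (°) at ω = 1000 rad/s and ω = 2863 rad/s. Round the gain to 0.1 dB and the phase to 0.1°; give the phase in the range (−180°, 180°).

ω = 1000: 48.0 dB, -32.0°; ω = 2863: 46.3 dB, -13.1°

At s = jω = j1000:
zero (s+773): 773 + j1000 → |·| = √(773²+1000²) = √1597529 ≈ 1263.9, ∠ = arctan(1000/773) ≈ 52.30°
pole (s+100): 100 + j1000 → |·| = √(100²+1000²) = √1010000 ≈ 1005, ∠ = arctan(1000/100) ≈ 84.29°
|L| = 200 · 1263.9 / 1005 ≈ 251.52
Gain = 20 log₁₀(251.52) ≈ 48.01 dB
∠L = 52.30° − 84.29° = -31.99°

At s = jω = j2863:
zero (s+773): 773 + j2863 → |·| = √(773²+2863²) = √8794298 ≈ 2965.5, ∠ = arctan(2863/773) ≈ 74.89°
pole (s+100): 100 + j2863 → |·| = √(100²+2863²) = √8206769 ≈ 2864.7, ∠ = arctan(2863/100) ≈ 88.00°
|L| = 200 · 2965.5 / 2864.7 ≈ 207.04
Gain = 20 log₁₀(207.04) ≈ 46.32 dB
∠L = 74.89° − 88.00° = -13.11°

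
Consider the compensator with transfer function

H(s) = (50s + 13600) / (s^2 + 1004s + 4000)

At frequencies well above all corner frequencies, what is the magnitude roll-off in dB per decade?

Each pole contributes −20 dB/decade at high frequency; each zero contributes +20 dB/decade.
Net: 1 zero(s) − 2 pole(s) → -20 dB/decade.

-20 dB/decade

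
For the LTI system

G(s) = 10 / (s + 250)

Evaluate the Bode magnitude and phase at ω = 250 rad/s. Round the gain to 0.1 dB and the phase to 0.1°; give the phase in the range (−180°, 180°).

Substitute s = j250:
Numerator: 10 = 10 + j0
Denominator: (j250) + 250 = 250 + j250
|N| = √(10² + 0²) ≈ 10, ∠N ≈ 0.00°
|D| = √(250² + 250²) ≈ 353.55, ∠D ≈ 45.00°
|G| = 10 / 353.55 ≈ 0.028285
Gain = 20 log₁₀(0.028285) ≈ -30.97 dB
∠G = 0.00° − 45.00° = -45.00°

-31.0 dB, -45.0°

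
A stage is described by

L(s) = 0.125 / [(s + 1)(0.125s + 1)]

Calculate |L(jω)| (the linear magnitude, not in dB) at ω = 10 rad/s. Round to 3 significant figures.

0.00777

At ω = 10 rad/s:
pole (1 + j10·1) = 1 + j10 → |·| ≈ 10.05, ∠ ≈ 84.29°
pole (1 + j10·0.125) = 1 + j1.25 → |·| ≈ 1.6008, ∠ ≈ 51.34°
|L| = 0.125 · 1 / (10.05 · 1.6008) ≈ 0.0077697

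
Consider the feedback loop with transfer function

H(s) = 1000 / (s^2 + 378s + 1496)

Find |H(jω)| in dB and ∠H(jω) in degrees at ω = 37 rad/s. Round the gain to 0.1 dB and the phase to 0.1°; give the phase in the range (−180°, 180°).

Substitute s = j37:
Numerator: 1000 = 1000 + j0
Denominator: (j37)^2 + 378(j37) + 1496 = 127 + j13986
|N| = √(1000² + 0²) ≈ 1000, ∠N ≈ 0.00°
|D| = √(127² + 13986²) ≈ 13987, ∠D ≈ 89.48°
|H| = 1000 / 13987 ≈ 0.071495
Gain = 20 log₁₀(0.071495) ≈ -22.91 dB
∠H = 0.00° − 89.48° = -89.48°

-22.9 dB, -89.5°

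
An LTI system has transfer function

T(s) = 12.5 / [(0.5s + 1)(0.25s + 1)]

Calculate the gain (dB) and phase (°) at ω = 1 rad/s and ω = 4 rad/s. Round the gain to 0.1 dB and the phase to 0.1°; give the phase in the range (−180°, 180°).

At ω = 1 rad/s:
pole (1 + j1·0.5) = 1 + j0.5 → |·| ≈ 1.118, ∠ ≈ 26.57°
pole (1 + j1·0.25) = 1 + j0.25 → |·| ≈ 1.0308, ∠ ≈ 14.04°
|T| = 12.5 · 1 / (1.118 · 1.0308) ≈ 10.847
Gain = 20 log₁₀(10.847) ≈ 20.71 dB
∠T = (0°) − (26.57° + 14.04°) = -40.61°

At ω = 4 rad/s:
pole (1 + j4·0.5) = 1 + j2 → |·| ≈ 2.2361, ∠ ≈ 63.43°
pole (1 + j4·0.25) = 1 + j1 → |·| ≈ 1.4142, ∠ ≈ 45.00°
|T| = 12.5 · 1 / (2.2361 · 1.4142) ≈ 3.9528
Gain = 20 log₁₀(3.9528) ≈ 11.94 dB
∠T = (0°) − (63.43° + 45.00°) = -108.43°

ω = 1: 20.7 dB, -40.6°; ω = 4: 11.9 dB, -108.4°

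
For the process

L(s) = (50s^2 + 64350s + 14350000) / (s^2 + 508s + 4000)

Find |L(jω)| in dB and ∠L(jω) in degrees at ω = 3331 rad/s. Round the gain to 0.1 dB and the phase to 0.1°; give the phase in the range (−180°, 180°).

34.3 dB, -13.0°

Substitute s = j3331:
Numerator: 50(j3331)^2 + 64350(j3331) + 14350000 = -540428050 + j214349850
Denominator: (j3331)^2 + 508(j3331) + 4000 = -11091561 + j1692148
|N| = √(540428050² + 214349850²) ≈ 5.8138e+08, ∠N ≈ 158.37°
|D| = √(11091561² + 1692148²) ≈ 1.122e+07, ∠D ≈ 171.33°
|L| = 5.8138e+08 / 1.122e+07 ≈ 51.816
Gain = 20 log₁₀(51.816) ≈ 34.29 dB
∠L = 158.37° − 171.33° = -12.96°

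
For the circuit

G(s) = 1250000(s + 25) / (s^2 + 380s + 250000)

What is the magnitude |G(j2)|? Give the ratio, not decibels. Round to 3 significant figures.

125

At s = jω = j2:
zero (s+25): 25 + j2 → |·| = √(25²+2²) = √629 ≈ 25.08, ∠ = arctan(2/25) ≈ 4.57°
quadratic: (j2)² + 380·j2 + 250000 = 249996 + j760 → |·| ≈ 2.5e+05, ∠ ≈ 0.17°
|G| = 1250000 · 25.08 / 2.5e+05 ≈ 125.4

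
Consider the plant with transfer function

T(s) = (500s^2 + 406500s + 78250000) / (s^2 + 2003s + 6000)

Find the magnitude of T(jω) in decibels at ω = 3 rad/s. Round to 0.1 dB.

79.3 dB

Substitute s = j3:
Numerator: 500(j3)^2 + 406500(j3) + 78250000 = 78245500 + j1219500
Denominator: (j3)^2 + 2003(j3) + 6000 = 5991 + j6009
|N| = √(78245500² + 1219500²) ≈ 7.8255e+07, ∠N ≈ 0.89°
|D| = √(5991² + 6009²) ≈ 8485.3, ∠D ≈ 45.09°
|T| = 7.8255e+07 / 8485.3 ≈ 9222.4
Gain = 20 log₁₀(9222.4) ≈ 79.30 dB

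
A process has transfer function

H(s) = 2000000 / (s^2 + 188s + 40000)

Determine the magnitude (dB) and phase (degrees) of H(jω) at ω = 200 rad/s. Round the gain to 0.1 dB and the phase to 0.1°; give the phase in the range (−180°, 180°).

34.5 dB, -90.0°

At s = jω = j200:
quadratic: (j200)² + 188·j200 + 40000 = 0 + j37600 → |·| ≈ 37600, ∠ ≈ 90.00°
|H| = 2000000 / 37600 ≈ 53.191
Gain = 20 log₁₀(53.191) ≈ 34.52 dB
∠H = 0.00° − 90.00° = -90.00°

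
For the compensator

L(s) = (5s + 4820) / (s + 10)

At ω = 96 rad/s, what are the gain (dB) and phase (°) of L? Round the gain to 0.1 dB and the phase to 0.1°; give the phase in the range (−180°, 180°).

Substitute s = j96:
Numerator: 5(j96) + 4820 = 4820 + j480
Denominator: (j96) + 10 = 10 + j96
|N| = √(4820² + 480²) ≈ 4843.8, ∠N ≈ 5.69°
|D| = √(10² + 96²) ≈ 96.519, ∠D ≈ 84.05°
|L| = 4843.8 / 96.519 ≈ 50.185
Gain = 20 log₁₀(50.185) ≈ 34.01 dB
∠L = 5.69° − 84.05° = -78.36°

34.0 dB, -78.4°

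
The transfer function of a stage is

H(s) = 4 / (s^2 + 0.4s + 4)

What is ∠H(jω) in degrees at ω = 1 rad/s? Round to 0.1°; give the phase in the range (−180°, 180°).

-7.6°

At s = jω = j1:
quadratic: (j1)² + 0.4·j1 + 4 = 3 + j0.4 → |·| ≈ 3.0265, ∠ ≈ 7.59°
∠H = 0.00° − 7.59° = -7.59°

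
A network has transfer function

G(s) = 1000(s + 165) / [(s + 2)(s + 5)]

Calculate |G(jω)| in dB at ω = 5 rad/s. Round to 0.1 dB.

At s = jω = j5:
zero (s+165): 165 + j5 → |·| = √(165²+5²) = √27250 ≈ 165.08, ∠ = arctan(5/165) ≈ 1.74°
pole (s+2): 2 + j5 → |·| = √(2²+5²) = √29 ≈ 5.3852, ∠ = arctan(5/2) ≈ 68.20°
pole (s+5): 5 + j5 → |·| = √(5²+5²) = √50 ≈ 7.0711, ∠ = arctan(5/5) ≈ 45.00°
|G| = 1000 · 165.08 / 38.079 ≈ 4335.2
Gain = 20 log₁₀(4335.2) ≈ 72.74 dB

72.7 dB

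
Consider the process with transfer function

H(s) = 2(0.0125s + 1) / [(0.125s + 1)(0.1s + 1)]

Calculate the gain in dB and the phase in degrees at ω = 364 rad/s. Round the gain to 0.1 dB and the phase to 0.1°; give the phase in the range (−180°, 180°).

At ω = 364 rad/s:
zero (1 + j364·0.0125) = 1 + j4.55 → |·| ≈ 4.6586, ∠ ≈ 77.60°
pole (1 + j364·0.125) = 1 + j45.5 → |·| ≈ 45.511, ∠ ≈ 88.74°
pole (1 + j364·0.1) = 1 + j36.4 → |·| ≈ 36.414, ∠ ≈ 88.43°
|H| = 2 · 4.6586 / (45.511 · 36.414) ≈ 0.0056221
Gain = 20 log₁₀(0.0056221) ≈ -45.00 dB
∠H = (77.60°) − (88.74° + 88.43°) = -99.57°

-45.0 dB, -99.6°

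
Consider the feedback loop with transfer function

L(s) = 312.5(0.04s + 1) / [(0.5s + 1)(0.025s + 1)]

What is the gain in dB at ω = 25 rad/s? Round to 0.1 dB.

29.5 dB

At ω = 25 rad/s:
zero (1 + j25·0.04) = 1 + j1 → |·| ≈ 1.4142, ∠ ≈ 45.00°
pole (1 + j25·0.5) = 1 + j12.5 → |·| ≈ 12.54, ∠ ≈ 85.43°
pole (1 + j25·0.025) = 1 + j0.625 → |·| ≈ 1.1792, ∠ ≈ 32.01°
|L| = 312.5 · 1.4142 / (12.54 · 1.1792) ≈ 29.887
Gain = 20 log₁₀(29.887) ≈ 29.51 dB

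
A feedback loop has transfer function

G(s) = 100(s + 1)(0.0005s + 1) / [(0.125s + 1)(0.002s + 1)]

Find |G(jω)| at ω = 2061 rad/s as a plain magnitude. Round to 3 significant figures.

At ω = 2061 rad/s:
zero (1 + j2061·1) = 1 + j2061 → |·| ≈ 2061, ∠ ≈ 89.97°
zero (1 + j2061·0.0005) = 1 + j1.0305 → |·| ≈ 1.4359, ∠ ≈ 45.86°
pole (1 + j2061·0.125) = 1 + j257.625 → |·| ≈ 257.63, ∠ ≈ 89.78°
pole (1 + j2061·0.002) = 1 + j4.122 → |·| ≈ 4.2416, ∠ ≈ 76.36°
|G| = 100 · 2061 · 1.4359 / (257.63 · 4.2416) ≈ 270.82

271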